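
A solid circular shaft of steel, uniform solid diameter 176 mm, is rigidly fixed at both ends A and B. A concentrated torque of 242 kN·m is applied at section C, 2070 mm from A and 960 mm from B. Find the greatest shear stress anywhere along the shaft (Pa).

With uniform GJ and both ends fixed, compatibility θ_AC = θ_CB gives T_A·a = T_B·b, together with T_A + T_B = T₀.
T_A = T₀·b/(a+b) = 242000·960/3030 = 76670 N·m; T_B = 165300 N·m.
τ in each portion: τ_AC = 7.16×10^7 Pa, τ_CB = 1.54×10^8 Pa; maximum is in CB.
τ_max = T_CB·r/J = 165300·0.0880/9.42×10^-5 = 1.544×10^8 Pa.

1.54e8 Pa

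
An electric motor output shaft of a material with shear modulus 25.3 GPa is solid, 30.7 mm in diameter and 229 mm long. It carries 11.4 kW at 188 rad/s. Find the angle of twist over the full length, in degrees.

0.361°

ω = 188 rad/s, so T = P/ω = 11.4×10³ / 188.0 = 60.64 N·m.
J = πd⁴/32 = π(0.0307)⁴/32 = 8.721×10^-8 m⁴.
θ = T·L/(G·J) = 60.64 × 0.229 / (25.3×10⁹ × 8.721×10^-8) = 6.294×10^-3 rad.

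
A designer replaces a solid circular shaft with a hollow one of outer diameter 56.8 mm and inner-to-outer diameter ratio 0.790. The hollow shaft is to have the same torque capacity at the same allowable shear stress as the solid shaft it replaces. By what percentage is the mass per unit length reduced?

Equal τ_max and T ⇒ the solid shaft needs d_s³ = d_o³(1−k⁴), so d_s = 56.8·(1−0.790⁴)^(1/3) = 48.18 mm.
Area ratio A_h/A_s = d_o²(1−k²)/d_s² = (1−k²)/(1−k⁴)^(2/3) = 0.5223.
Mass saving = 1 − 0.5223 = 47.8 %.

47.8 %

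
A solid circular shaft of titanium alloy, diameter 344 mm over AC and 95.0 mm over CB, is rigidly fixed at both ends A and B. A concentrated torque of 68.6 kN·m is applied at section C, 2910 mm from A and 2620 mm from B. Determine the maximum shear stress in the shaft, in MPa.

Compatibility: T_A·a/J_AC = T_B·b/J_CB with T_A + T_B = T₀.
J_AC = 1.37×10^-3 m⁴, J_CB = 8.00×10^-6 m⁴, so T_A = T₀·(J_AC/a)/((J_AC/a)+(J_CB/b)) = 68160 N·m, T_B = 440.3 N·m.
τ in each portion: τ_AC = 8.53×10^6 Pa, τ_CB = 2.62×10^6 Pa; maximum is in AC.
τ_max = T_AC·r/J = 68160·0.172/1.37×10^-3 = 8.528×10^6 Pa.

8.53 MPa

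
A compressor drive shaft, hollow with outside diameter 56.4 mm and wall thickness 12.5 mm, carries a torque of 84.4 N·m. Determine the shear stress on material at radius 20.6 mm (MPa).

J = π(d_o⁴ − d_i⁴)/32 = π(0.0564⁴ − 0.0314⁴)/32 = 8.979×10^-7 m⁴.
Shear stress varies linearly with radius: τ = T·r/J = 84.40 × 0.0206 / 8.979×10^-7 = 1.936×10^6 Pa.

1.94 MPa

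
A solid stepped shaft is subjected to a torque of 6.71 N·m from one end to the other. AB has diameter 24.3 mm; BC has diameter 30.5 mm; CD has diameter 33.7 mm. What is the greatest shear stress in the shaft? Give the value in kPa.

2380 kPa

Under the same torque, τ_max = 16T/(πd³) is largest where d is smallest — segment AB (d = 24.3 mm).
τ_max = 16·6.710/(π·(0.0243)³) = 2.382×10^6 Pa.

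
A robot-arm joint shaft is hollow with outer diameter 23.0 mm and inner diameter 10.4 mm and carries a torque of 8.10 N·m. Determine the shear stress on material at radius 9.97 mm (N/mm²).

J = π(d_o⁴ − d_i⁴)/32 = π(0.0230⁴ − 0.0104⁴)/32 = 2.632×10^-8 m⁴.
Shear stress varies linearly with radius: τ = T·r/J = 8.100 × 0.00997 / 2.632×10^-8 = 3.068×10^6 Pa.

3.07 N/mm²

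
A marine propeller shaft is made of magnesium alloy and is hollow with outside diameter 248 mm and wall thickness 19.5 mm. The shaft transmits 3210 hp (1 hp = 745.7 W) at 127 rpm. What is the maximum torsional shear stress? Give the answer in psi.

ω = 2π·127/60 = 13.30 rad/s, so T = P/ω = 3210×745.7 / 13.30 = 180000 N·m.
J = π(d_o⁴ − d_i⁴)/32 = π(0.248⁴ − 0.209⁴)/32 = 1.840×10^-4 m⁴.
τ_max = T·r/J = 180000 × 0.124 / 1.840×10^-4 = 1.213×10^8 Pa.

17600 psi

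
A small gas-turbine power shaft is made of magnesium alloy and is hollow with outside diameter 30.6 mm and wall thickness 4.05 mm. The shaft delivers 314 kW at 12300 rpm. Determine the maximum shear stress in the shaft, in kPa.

ω = 2π·12300/60 = 1288 rad/s, so T = P/ω = 314×10³ / 1288 = 243.8 N·m.
J = π(d_o⁴ − d_i⁴)/32 = π(0.0306⁴ − 0.0225⁴)/32 = 6.092×10^-8 m⁴.
τ_max = T·r/J = 243.8 × 0.0153 / 6.092×10^-8 = 6.123×10^7 Pa.

61200 kPa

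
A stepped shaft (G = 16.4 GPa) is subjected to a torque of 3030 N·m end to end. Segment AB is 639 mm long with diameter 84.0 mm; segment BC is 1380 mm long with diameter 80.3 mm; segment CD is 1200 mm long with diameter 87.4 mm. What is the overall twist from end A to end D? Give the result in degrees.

J_AB = π(0.0840)⁴/32 = 4.89×10^-6 m⁴; J_BC = π(0.0803)⁴/32 = 4.08×10^-6 m⁴; J_CD = π(0.0874)⁴/32 = 5.73×10^-6 m⁴.
θ = (T/G)·Σ L_i/J_i = (3030/16.4×10⁹)·(0.639/4.89×10^-6 + 1.38/4.08×10^-6 + 1.20/5.73×10^-6) = 0.1253 rad.

7.18°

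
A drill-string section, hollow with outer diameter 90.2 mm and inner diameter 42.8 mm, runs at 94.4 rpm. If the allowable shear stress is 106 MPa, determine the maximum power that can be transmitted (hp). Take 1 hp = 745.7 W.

192 hp

J = π(d_o⁴ − d_i⁴)/32 = π(0.0902⁴ − 0.0428⁴)/32 = 6.169×10^-6 m⁴.
T_max = τ_allow·J/r = 1.06×10^8 × 6.169×10^-6 / 0.0451 = 14500 N·m.
ω = 2π·94.4/60 = 9.886 rad/s, so P_max = T_max·ω = 1.433×10^5 W.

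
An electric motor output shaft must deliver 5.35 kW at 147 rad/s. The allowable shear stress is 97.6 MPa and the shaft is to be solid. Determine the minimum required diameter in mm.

12.4 mm

ω = 147 rad/s, so T = P/ω = 5.35×10³ / 147.0 = 36.39 N·m.
For a solid shaft τ_max = 16T/(πd³), so d = (16T/(π τ_allow))^(1/3) = (16·36.39/(π·9.76×10^7))^(1/3) = 0.01238 m.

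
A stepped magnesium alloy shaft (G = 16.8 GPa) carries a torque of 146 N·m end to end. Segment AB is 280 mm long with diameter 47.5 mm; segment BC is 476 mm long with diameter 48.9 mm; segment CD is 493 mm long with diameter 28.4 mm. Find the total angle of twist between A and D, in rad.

0.0793 rad

J_AB = π(0.0475)⁴/32 = 5.00×10^-7 m⁴; J_BC = π(0.0489)⁴/32 = 5.61×10^-7 m⁴; J_CD = π(0.0284)⁴/32 = 6.39×10^-8 m⁴.
θ = (T/G)·Σ L_i/J_i = (146.0/16.8×10⁹)·(0.280/5.00×10^-7 + 0.476/5.61×10^-7 + 0.493/6.39×10^-8) = 0.07932 rad.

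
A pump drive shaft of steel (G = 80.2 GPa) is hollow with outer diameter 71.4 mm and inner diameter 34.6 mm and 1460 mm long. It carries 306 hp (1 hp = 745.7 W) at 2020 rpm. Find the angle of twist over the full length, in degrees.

ω = 2π·2020/60 = 211.5 rad/s, so T = P/ω = 306×745.7 / 211.5 = 1079 N·m.
J = π(d_o⁴ − d_i⁴)/32 = π(0.0714⁴ − 0.0346⁴)/32 = 2.411×10^-6 m⁴.
θ = T·L/(G·J) = 1079 × 1.46 / (80.2×10⁹ × 2.411×10^-6) = 8.146×10^-3 rad.

0.467°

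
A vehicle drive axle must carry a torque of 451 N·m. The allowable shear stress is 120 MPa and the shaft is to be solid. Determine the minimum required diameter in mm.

For a solid shaft τ_max = 16T/(πd³), so d = (16T/(π τ_allow))^(1/3) = (16·451.0/(π·1.20×10^8))^(1/3) = 0.02675 m.

26.7 mm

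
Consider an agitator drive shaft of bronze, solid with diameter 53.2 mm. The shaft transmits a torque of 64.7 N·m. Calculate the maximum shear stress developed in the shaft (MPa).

J = πd⁴/32 = π(0.0532)⁴/32 = 7.864×10^-7 m⁴.
τ_max = T·r/J = 64.70 × 0.0266 / 7.864×10^-7 = 2.188×10^6 Pa.

2.19 MPa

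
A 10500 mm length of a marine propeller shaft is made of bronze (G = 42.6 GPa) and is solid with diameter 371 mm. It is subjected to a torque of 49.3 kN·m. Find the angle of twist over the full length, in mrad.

6.53 mrad

J = πd⁴/32 = π(0.371)⁴/32 = 1.860×10^-3 m⁴.
θ = T·L/(G·J) = 49300 × 10.5 / (42.6×10⁹ × 1.860×10^-3) = 6.533×10^-3 rad.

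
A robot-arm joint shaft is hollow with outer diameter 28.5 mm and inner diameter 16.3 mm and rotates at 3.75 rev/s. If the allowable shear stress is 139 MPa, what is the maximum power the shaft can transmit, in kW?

13.3 kW

J = π(d_o⁴ − d_i⁴)/32 = π(0.0285⁴ − 0.0163⁴)/32 = 5.784×10^-8 m⁴.
T_max = τ_allow·J/r = 1.39×10^8 × 5.784×10^-8 / 0.0143 = 564.2 N·m.
ω = 2π·3.75 = 23.56 rad/s, so P_max = T_max·ω = 1.329×10^4 W.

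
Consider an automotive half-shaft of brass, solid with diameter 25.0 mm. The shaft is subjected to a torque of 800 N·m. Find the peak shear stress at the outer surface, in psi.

J = πd⁴/32 = π(0.0250)⁴/32 = 3.835×10^-8 m⁴.
τ_max = T·r/J = 800.0 × 0.0125 / 3.835×10^-8 = 2.608×10^8 Pa.

37800 psi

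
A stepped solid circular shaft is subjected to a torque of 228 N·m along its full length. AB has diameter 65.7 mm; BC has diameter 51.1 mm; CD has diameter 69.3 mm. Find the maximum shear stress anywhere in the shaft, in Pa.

Under the same torque, τ_max = 16T/(πd³) is largest where d is smallest — segment BC (d = 51.1 mm).
τ_max = 16·228.0/(π·(0.0511)³) = 8.702×10^6 Pa.

8.70e6 Pa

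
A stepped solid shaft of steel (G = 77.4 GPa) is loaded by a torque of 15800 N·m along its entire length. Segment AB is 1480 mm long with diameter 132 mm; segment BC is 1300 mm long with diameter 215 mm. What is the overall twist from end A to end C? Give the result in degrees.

J_AB = π(0.132)⁴/32 = 2.98×10^-5 m⁴; J_BC = π(0.215)⁴/32 = 2.10×10^-4 m⁴.
θ = (T/G)·Σ L_i/J_i = (15800/77.4×10⁹)·(1.48/2.98×10^-5 + 1.30/2.10×10^-4) = 0.01140 rad.

0.653°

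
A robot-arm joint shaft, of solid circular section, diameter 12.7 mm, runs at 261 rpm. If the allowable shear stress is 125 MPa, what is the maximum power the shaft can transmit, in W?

J = πd⁴/32 = π(0.0127)⁴/32 = 2.554×10^-9 m⁴.
T_max = τ_allow·J/r = 1.25×10^8 × 2.554×10^-9 / 0.00635 = 50.27 N·m.
ω = 2π·261/60 = 27.33 rad/s, so P_max = T_max·ω = 1374 W.

1370 W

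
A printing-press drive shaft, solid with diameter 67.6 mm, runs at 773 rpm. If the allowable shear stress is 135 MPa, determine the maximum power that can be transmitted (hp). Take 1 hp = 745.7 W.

J = πd⁴/32 = π(0.0676)⁴/32 = 2.050×10^-6 m⁴.
T_max = τ_allow·J/r = 1.35×10^8 × 2.050×10^-6 / 0.0338 = 8188 N·m.
ω = 2π·773/60 = 80.95 rad/s, so P_max = T_max·ω = 6.628×10^5 W.

889 hp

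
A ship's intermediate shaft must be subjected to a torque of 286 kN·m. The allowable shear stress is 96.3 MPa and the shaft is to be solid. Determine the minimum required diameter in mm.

247 mm

For a solid shaft τ_max = 16T/(πd³), so d = (16T/(π τ_allow))^(1/3) = (16·286000/(π·9.63×10^7))^(1/3) = 0.2473 m.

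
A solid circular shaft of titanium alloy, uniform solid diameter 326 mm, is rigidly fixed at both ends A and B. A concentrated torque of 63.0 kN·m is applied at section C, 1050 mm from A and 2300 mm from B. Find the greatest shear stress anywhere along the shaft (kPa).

6360 kPa

With uniform GJ and both ends fixed, compatibility θ_AC = θ_CB gives T_A·a = T_B·b, together with T_A + T_B = T₀.
T_A = T₀·b/(a+b) = 63000·2300/3350 = 43250 N·m; T_B = 19750 N·m.
τ in each portion: τ_AC = 6.36×10^6 Pa, τ_CB = 2.90×10^6 Pa; maximum is in AC.
τ_max = T_AC·r/J = 43250·0.163/1.11×10^-3 = 6.358×10^6 Pa.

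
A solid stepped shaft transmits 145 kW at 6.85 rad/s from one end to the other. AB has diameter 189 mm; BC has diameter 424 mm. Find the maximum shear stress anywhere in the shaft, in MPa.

16.0 MPa

ω = 6.85 rad/s, so T = P/ω = 145×10³ / 6.850 = 21170 N·m.
Under the same torque, τ_max = 16T/(πd³) is largest where d is smallest — segment AB (d = 189 mm).
τ_max = 16·21170/(π·(0.189)³) = 1.597×10^7 Pa.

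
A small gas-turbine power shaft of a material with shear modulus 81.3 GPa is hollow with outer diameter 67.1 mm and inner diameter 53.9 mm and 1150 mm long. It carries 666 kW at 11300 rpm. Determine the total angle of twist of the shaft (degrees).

ω = 2π·11300/60 = 1183 rad/s, so T = P/ω = 666×10³ / 1183 = 562.8 N·m.
J = π(d_o⁴ − d_i⁴)/32 = π(0.0671⁴ − 0.0539⁴)/32 = 1.162×10^-6 m⁴.
θ = T·L/(G·J) = 562.8 × 1.15 / (81.3×10⁹ × 1.162×10^-6) = 6.854×10^-3 rad.

0.393°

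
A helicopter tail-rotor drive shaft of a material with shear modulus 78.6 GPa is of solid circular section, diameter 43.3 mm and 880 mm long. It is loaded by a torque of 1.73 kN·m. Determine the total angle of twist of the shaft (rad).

0.0561 rad

J = πd⁴/32 = π(0.0433)⁴/32 = 3.451×10^-7 m⁴.
θ = T·L/(G·J) = 1730 × 0.880 / (78.6×10⁹ × 3.451×10^-7) = 0.05612 rad.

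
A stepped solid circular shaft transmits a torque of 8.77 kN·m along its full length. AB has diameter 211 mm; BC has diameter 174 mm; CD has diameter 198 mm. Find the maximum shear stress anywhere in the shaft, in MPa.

Under the same torque, τ_max = 16T/(πd³) is largest where d is smallest — segment BC (d = 174 mm).
τ_max = 16·8770/(π·(0.174)³) = 8.479×10^6 Pa.

8.48 MPa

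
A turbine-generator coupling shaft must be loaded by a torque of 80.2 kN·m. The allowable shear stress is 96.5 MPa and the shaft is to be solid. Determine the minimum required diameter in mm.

162 mm

For a solid shaft τ_max = 16T/(πd³), so d = (16T/(π τ_allow))^(1/3) = (16·80200/(π·9.65×10^7))^(1/3) = 0.1618 m.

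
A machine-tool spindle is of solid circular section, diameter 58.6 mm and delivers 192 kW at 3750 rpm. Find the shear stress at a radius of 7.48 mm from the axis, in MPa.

ω = 2π·3750/60 = 392.7 rad/s, so T = P/ω = 192×10³ / 392.7 = 488.9 N·m.
J = πd⁴/32 = π(0.0586)⁴/32 = 1.158×10^-6 m⁴.
Shear stress varies linearly with radius: τ = T·r/J = 488.9 × 0.00748 / 1.158×10^-6 = 3.159×10^6 Pa.

3.16 MPa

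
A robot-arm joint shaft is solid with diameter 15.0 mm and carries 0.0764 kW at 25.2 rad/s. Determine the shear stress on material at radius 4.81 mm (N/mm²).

2.93 N/mm²

ω = 25.2 rad/s, so T = P/ω = 0.0764×10³ / 25.20 = 3.032 N·m.
J = πd⁴/32 = π(0.0150)⁴/32 = 4.970×10^-9 m⁴.
Shear stress varies linearly with radius: τ = T·r/J = 3.032 × 0.00481 / 4.970×10^-9 = 2.934×10^6 Pa.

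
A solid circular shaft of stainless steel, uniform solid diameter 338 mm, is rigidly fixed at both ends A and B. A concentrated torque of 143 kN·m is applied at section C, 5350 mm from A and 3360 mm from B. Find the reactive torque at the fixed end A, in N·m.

With uniform GJ and both ends fixed, compatibility θ_AC = θ_CB gives T_A·a = T_B·b, together with T_A + T_B = T₀.
T_A = T₀·b/(a+b) = 143000·3360/8710 = 55160 N·m; T_B = 87840 N·m.

55200 N·m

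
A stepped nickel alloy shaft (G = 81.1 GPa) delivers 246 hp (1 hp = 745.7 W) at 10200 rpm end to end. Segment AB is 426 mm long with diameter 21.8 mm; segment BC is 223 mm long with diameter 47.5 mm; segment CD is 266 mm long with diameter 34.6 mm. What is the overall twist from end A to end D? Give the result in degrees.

2.61°

ω = 2π·10200/60 = 1068 rad/s, so T = P/ω = 246×745.7 / 1068 = 171.7 N·m.
J_AB = π(0.0218)⁴/32 = 2.22×10^-8 m⁴; J_BC = π(0.0475)⁴/32 = 5.00×10^-7 m⁴; J_CD = π(0.0346)⁴/32 = 1.41×10^-7 m⁴.
θ = (T/G)·Σ L_i/J_i = (171.7/81.1×10⁹)·(0.426/2.22×10^-8 + 0.223/5.00×10^-7 + 0.266/1.41×10^-7) = 0.04563 rad.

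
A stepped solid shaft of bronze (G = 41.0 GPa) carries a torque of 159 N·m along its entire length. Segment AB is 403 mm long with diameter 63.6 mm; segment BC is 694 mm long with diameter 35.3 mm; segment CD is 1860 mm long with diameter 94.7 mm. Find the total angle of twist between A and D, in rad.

J_AB = π(0.0636)⁴/32 = 1.61×10^-6 m⁴; J_BC = π(0.0353)⁴/32 = 1.52×10^-7 m⁴; J_CD = π(0.0947)⁴/32 = 7.90×10^-6 m⁴.
θ = (T/G)·Σ L_i/J_i = (159.0/41.0×10⁹)·(0.403/1.61×10^-6 + 0.694/1.52×10^-7 + 1.86/7.90×10^-6) = 0.01954 rad.

0.0195 rad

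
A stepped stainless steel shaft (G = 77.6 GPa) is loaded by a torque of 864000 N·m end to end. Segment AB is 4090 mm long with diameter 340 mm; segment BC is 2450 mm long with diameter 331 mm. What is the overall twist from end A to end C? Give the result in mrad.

J_AB = π(0.340)⁴/32 = 1.31×10^-3 m⁴; J_BC = π(0.331)⁴/32 = 1.18×10^-3 m⁴.
θ = (T/G)·Σ L_i/J_i = (864000/77.6×10⁹)·(4.09/1.31×10^-3 + 2.45/1.18×10^-3) = 0.05786 rad.

57.9 mrad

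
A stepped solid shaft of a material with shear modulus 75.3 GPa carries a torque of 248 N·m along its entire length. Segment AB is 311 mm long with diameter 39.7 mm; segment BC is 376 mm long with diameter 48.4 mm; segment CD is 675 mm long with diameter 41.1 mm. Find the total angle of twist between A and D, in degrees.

0.827°

J_AB = π(0.0397)⁴/32 = 2.44×10^-7 m⁴; J_BC = π(0.0484)⁴/32 = 5.39×10^-7 m⁴; J_CD = π(0.0411)⁴/32 = 2.80×10^-7 m⁴.
θ = (T/G)·Σ L_i/J_i = (248.0/75.3×10⁹)·(0.311/2.44×10^-7 + 0.376/5.39×10^-7 + 0.675/2.80×10^-7) = 0.01443 rad.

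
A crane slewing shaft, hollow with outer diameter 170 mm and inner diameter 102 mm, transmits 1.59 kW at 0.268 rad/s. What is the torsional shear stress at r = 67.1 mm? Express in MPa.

ω = 0.268 rad/s, so T = P/ω = 1.59×10³ / 0.2680 = 5933 N·m.
J = π(d_o⁴ − d_i⁴)/32 = π(0.170⁴ − 0.102⁴)/32 = 7.137×10^-5 m⁴.
Shear stress varies linearly with radius: τ = T·r/J = 5933 × 0.0671 / 7.137×10^-5 = 5.578×10^6 Pa.

5.58 MPa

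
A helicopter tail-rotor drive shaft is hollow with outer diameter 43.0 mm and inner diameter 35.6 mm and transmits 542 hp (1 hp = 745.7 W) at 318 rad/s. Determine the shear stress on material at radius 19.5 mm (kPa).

139000 kPa

ω = 318 rad/s, so T = P/ω = 542×745.7 / 318.0 = 1271 N·m.
J = π(d_o⁴ − d_i⁴)/32 = π(0.0430⁴ − 0.0356⁴)/32 = 1.780×10^-7 m⁴.
Shear stress varies linearly with radius: τ = T·r/J = 1271 × 0.0195 / 1.780×10^-7 = 1.393×10^8 Pa.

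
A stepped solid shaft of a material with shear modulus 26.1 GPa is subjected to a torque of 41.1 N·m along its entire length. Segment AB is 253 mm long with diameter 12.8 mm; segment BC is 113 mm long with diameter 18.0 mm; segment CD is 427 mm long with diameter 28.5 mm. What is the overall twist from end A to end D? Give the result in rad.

J_AB = π(0.0128)⁴/32 = 2.64×10^-9 m⁴; J_BC = π(0.0180)⁴/32 = 1.03×10^-8 m⁴; J_CD = π(0.0285)⁴/32 = 6.48×10^-8 m⁴.
θ = (T/G)·Σ L_i/J_i = (41.10/26.1×10⁹)·(0.253/2.64×10^-9 + 0.113/1.03×10^-8 + 0.427/6.48×10^-8) = 0.1788 rad.

0.179 rad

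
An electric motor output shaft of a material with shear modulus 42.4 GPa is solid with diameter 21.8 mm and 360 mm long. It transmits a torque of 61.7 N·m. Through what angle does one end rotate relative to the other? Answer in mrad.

23.6 mrad

J = πd⁴/32 = π(0.0218)⁴/32 = 2.217×10^-8 m⁴.
θ = T·L/(G·J) = 61.70 × 0.360 / (42.4×10⁹ × 2.217×10^-8) = 0.02363 rad.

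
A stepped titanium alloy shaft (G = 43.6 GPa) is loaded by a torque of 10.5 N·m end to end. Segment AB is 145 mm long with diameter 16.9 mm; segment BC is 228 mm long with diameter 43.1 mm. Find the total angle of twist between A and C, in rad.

0.00452 rad

J_AB = π(0.0169)⁴/32 = 8.01×10^-9 m⁴; J_BC = π(0.0431)⁴/32 = 3.39×10^-7 m⁴.
θ = (T/G)·Σ L_i/J_i = (10.50/43.6×10⁹)·(0.145/8.01×10^-9 + 0.228/3.39×10^-7) = 4.522×10^-3 rad.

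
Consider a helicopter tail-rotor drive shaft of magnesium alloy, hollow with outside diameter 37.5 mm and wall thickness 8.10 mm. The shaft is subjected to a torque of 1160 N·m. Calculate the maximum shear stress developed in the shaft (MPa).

125 MPa

J = π(d_o⁴ − d_i⁴)/32 = π(0.0375⁴ − 0.0213⁴)/32 = 1.739×10^-7 m⁴.
τ_max = T·r/J = 1160 × 0.0187 / 1.739×10^-7 = 1.250×10^8 Pa.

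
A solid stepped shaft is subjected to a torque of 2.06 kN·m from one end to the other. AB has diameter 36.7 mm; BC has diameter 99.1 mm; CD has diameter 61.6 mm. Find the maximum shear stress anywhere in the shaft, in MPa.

212 MPa

Under the same torque, τ_max = 16T/(πd³) is largest where d is smallest — segment AB (d = 36.7 mm).
τ_max = 16·2060/(π·(0.0367)³) = 2.122×10^8 Pa.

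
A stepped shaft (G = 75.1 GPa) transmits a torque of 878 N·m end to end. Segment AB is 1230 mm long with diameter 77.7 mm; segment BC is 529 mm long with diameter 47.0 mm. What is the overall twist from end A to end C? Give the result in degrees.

0.970°

J_AB = π(0.0777)⁴/32 = 3.58×10^-6 m⁴; J_BC = π(0.0470)⁴/32 = 4.79×10^-7 m⁴.
θ = (T/G)·Σ L_i/J_i = (878.0/75.1×10⁹)·(1.23/3.58×10^-6 + 0.529/4.79×10^-7) = 0.01693 rad.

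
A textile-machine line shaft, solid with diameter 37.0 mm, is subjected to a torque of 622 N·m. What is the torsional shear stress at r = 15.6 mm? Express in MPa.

52.7 MPa

J = πd⁴/32 = π(0.0370)⁴/32 = 1.840×10^-7 m⁴.
Shear stress varies linearly with radius: τ = T·r/J = 622.0 × 0.0156 / 1.840×10^-7 = 5.274×10^7 Pa.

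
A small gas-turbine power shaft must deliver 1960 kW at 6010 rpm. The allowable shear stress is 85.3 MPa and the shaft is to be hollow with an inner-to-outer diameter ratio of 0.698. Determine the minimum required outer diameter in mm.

ω = 2π·6010/60 = 629.4 rad/s, so T = P/ω = 1960×10³ / 629.4 = 3114 N·m.
For a hollow shaft with d_i/d_o = 0.698: τ_max = 16T/(π d_o³ (1−k⁴)), so d_o = [16T/(π τ_allow (1−k⁴))]^(1/3) = [16·3114/(π·8.53×10^7·0.7626)]^(1/3) = 0.06247 m.

62.5 mm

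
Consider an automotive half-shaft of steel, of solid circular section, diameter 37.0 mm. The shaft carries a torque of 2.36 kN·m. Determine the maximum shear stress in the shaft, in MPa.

J = πd⁴/32 = π(0.0370)⁴/32 = 1.840×10^-7 m⁴.
τ_max = T·r/J = 2360 × 0.0185 / 1.840×10^-7 = 2.373×10^8 Pa.

237 MPa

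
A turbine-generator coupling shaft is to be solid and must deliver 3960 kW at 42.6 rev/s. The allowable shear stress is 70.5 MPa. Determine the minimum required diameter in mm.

102 mm

ω = 2π·42.6 = 267.7 rad/s, so T = P/ω = 3960×10³ / 267.7 = 14790 N·m.
For a solid shaft τ_max = 16T/(πd³), so d = (16T/(π τ_allow))^(1/3) = (16·14790/(π·7.05×10^7))^(1/3) = 0.1022 m.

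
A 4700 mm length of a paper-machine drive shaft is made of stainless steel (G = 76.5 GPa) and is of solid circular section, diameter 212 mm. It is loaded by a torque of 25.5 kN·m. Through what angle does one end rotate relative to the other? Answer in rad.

J = πd⁴/32 = π(0.212)⁴/32 = 1.983×10^-4 m⁴.
θ = T·L/(G·J) = 25500 × 4.70 / (76.5×10⁹ × 1.983×10^-4) = 7.900×10^-3 rad.

0.00790 rad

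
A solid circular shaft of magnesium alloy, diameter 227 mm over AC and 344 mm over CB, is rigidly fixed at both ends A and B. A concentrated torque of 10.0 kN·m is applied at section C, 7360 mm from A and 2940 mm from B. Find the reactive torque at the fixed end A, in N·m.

704 N·m

Compatibility: T_A·a/J_AC = T_B·b/J_CB with T_A + T_B = T₀.
J_AC = 2.61×10^-4 m⁴, J_CB = 1.37×10^-3 m⁴, so T_A = T₀·(J_AC/a)/((J_AC/a)+(J_CB/b)) = 704.1 N·m, T_B = 9296 N·m.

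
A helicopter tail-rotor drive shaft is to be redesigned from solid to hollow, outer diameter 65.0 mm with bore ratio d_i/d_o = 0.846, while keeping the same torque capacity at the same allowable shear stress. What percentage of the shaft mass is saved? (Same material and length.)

Equal τ_max and T ⇒ the solid shaft needs d_s³ = d_o³(1−k⁴), so d_s = 65.0·(1−0.846⁴)^(1/3) = 51.17 mm.
Area ratio A_h/A_s = d_o²(1−k²)/d_s² = (1−k²)/(1−k⁴)^(2/3) = 0.4588.
Mass saving = 1 − 0.4588 = 54.1 %.

54.1 %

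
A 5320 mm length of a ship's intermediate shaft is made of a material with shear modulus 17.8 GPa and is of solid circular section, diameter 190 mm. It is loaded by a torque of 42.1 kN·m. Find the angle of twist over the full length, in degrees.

J = πd⁴/32 = π(0.190)⁴/32 = 1.279×10^-4 m⁴.
θ = T·L/(G·J) = 42100 × 5.32 / (17.8×10⁹ × 1.279×10^-4) = 0.09835 rad.

5.63°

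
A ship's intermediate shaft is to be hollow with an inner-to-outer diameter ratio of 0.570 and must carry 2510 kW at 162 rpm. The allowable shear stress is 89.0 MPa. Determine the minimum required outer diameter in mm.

ω = 2π·162/60 = 16.96 rad/s, so T = P/ω = 2510×10³ / 16.96 = 148000 N·m.
For a hollow shaft with d_i/d_o = 0.570: τ_max = 16T/(π d_o³ (1−k⁴)), so d_o = [16T/(π τ_allow (1−k⁴))]^(1/3) = [16·148000/(π·8.90×10^7·0.8944)]^(1/3) = 0.2115 m.

212 mm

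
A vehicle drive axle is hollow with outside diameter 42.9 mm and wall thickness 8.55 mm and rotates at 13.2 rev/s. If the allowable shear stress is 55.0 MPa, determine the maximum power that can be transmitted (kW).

61.5 kW

J = π(d_o⁴ − d_i⁴)/32 = π(0.0429⁴ − 0.0258⁴)/32 = 2.890×10^-7 m⁴.
T_max = τ_allow·J/r = 5.50×10^7 × 2.890×10^-7 / 0.0215 = 741.1 N·m.
ω = 2π·13.2 = 82.94 rad/s, so P_max = T_max·ω = 6.147×10^4 W.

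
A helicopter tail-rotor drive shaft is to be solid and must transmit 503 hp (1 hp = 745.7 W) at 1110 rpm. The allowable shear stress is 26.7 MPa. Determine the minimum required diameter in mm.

ω = 2π·1110/60 = 116.2 rad/s, so T = P/ω = 503×745.7 / 116.2 = 3227 N·m.
For a solid shaft τ_max = 16T/(πd³), so d = (16T/(π τ_allow))^(1/3) = (16·3227/(π·2.67×10^7))^(1/3) = 0.08506 m.

85.1 mm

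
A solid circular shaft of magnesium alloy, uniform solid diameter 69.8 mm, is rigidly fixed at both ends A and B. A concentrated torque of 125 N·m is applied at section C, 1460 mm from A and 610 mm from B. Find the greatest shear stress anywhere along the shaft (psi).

192 psi

With uniform GJ and both ends fixed, compatibility θ_AC = θ_CB gives T_A·a = T_B·b, together with T_A + T_B = T₀.
T_A = T₀·b/(a+b) = 125.0·610/2070 = 36.84 N·m; T_B = 88.16 N·m.
τ in each portion: τ_AC = 5.52×10^5 Pa, τ_CB = 1.32×10^6 Pa; maximum is in CB.
τ_max = T_CB·r/J = 88.16·0.0349/2.33×10^-6 = 1.320×10^6 Pa.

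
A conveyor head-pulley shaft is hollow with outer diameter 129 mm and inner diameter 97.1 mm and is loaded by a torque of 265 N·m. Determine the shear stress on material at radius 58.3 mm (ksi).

0.121 ksi

J = π(d_o⁴ − d_i⁴)/32 = π(0.129⁴ − 0.0971⁴)/32 = 1.846×10^-5 m⁴.
Shear stress varies linearly with radius: τ = T·r/J = 265.0 × 0.0583 / 1.846×10^-5 = 8.369×10^5 Pa.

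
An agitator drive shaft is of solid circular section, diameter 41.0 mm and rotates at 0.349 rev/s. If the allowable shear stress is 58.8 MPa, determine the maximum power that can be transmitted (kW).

J = πd⁴/32 = π(0.0410)⁴/32 = 2.774×10^-7 m⁴.
T_max = τ_allow·J/r = 5.88×10^7 × 2.774×10^-7 / 0.0205 = 795.7 N·m.
ω = 2π·0.349 = 2.193 rad/s, so P_max = T_max·ω = 1745 W.

1.74 kW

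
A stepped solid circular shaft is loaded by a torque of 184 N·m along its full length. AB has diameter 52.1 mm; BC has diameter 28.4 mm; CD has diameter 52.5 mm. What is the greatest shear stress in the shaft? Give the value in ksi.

Under the same torque, τ_max = 16T/(πd³) is largest where d is smallest — segment BC (d = 28.4 mm).
τ_max = 16·184.0/(π·(0.0284)³) = 4.091×10^7 Pa.

5.93 ksi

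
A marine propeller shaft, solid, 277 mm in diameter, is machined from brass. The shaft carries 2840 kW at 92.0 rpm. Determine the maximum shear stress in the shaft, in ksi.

ω = 2π·92.0/60 = 9.634 rad/s, so T = P/ω = 2840×10³ / 9.634 = 294800 N·m.
J = πd⁴/32 = π(0.277)⁴/32 = 5.780×10^-4 m⁴.
τ_max = T·r/J = 294800 × 0.139 / 5.780×10^-4 = 7.064×10^7 Pa.

10.2 ksi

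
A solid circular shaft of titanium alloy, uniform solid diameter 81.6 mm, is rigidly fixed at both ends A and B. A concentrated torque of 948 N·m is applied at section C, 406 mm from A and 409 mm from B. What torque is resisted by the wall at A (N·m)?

With uniform GJ and both ends fixed, compatibility θ_AC = θ_CB gives T_A·a = T_B·b, together with T_A + T_B = T₀.
T_A = T₀·b/(a+b) = 948.0·409/815.0 = 475.7 N·m; T_B = 472.3 N·m.

476 N·m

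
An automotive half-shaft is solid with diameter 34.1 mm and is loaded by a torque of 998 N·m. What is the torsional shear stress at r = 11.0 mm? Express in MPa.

J = πd⁴/32 = π(0.0341)⁴/32 = 1.327×10^-7 m⁴.
Shear stress varies linearly with radius: τ = T·r/J = 998.0 × 0.0110 / 1.327×10^-7 = 8.270×10^7 Pa.

82.7 MPa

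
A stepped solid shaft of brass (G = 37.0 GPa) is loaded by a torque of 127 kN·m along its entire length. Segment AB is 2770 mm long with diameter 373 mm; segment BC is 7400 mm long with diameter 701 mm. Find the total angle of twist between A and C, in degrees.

0.348°

J_AB = π(0.373)⁴/32 = 1.90×10^-3 m⁴; J_BC = π(0.701)⁴/32 = 0.0237 m⁴.
θ = (T/G)·Σ L_i/J_i = (127000/37.0×10⁹)·(2.77/1.90×10^-3 + 7.40/0.0237) = 6.075×10^-3 rad.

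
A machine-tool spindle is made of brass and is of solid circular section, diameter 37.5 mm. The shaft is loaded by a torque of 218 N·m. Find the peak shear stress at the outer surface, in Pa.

J = πd⁴/32 = π(0.0375)⁴/32 = 1.941×10^-7 m⁴.
τ_max = T·r/J = 218.0 × 0.0187 / 1.941×10^-7 = 2.105×10^7 Pa.

2.11e7 Pa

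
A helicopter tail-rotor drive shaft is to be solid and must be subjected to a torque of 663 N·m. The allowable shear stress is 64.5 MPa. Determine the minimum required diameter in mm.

37.4 mm

For a solid shaft τ_max = 16T/(πd³), so d = (16T/(π τ_allow))^(1/3) = (16·663.0/(π·6.45×10^7))^(1/3) = 0.03741 m.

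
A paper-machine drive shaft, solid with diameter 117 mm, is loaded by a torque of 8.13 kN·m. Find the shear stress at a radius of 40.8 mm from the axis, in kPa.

18000 kPa

J = πd⁴/32 = π(0.117)⁴/32 = 1.840×10^-5 m⁴.
Shear stress varies linearly with radius: τ = T·r/J = 8130 × 0.0408 / 1.840×10^-5 = 1.803×10^7 Pa.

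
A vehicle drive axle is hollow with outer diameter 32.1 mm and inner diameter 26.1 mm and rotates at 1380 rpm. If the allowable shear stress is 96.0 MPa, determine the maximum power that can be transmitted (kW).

J = π(d_o⁴ − d_i⁴)/32 = π(0.0321⁴ − 0.0261⁴)/32 = 5.868×10^-8 m⁴.
T_max = τ_allow·J/r = 9.60×10^7 × 5.868×10^-8 / 0.0161 = 351.0 N·m.
ω = 2π·1380/60 = 144.5 rad/s, so P_max = T_max·ω = 5.072×10^4 W.

50.7 kW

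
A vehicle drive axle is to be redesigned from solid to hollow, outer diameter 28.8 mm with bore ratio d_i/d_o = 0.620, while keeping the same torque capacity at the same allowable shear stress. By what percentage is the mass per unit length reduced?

Equal τ_max and T ⇒ the solid shaft needs d_s³ = d_o³(1−k⁴), so d_s = 28.8·(1−0.620⁴)^(1/3) = 27.31 mm.
Area ratio A_h/A_s = d_o²(1−k²)/d_s² = (1−k²)/(1−k⁴)^(2/3) = 0.6848.
Mass saving = 1 − 0.6848 = 31.5 %.

31.5 %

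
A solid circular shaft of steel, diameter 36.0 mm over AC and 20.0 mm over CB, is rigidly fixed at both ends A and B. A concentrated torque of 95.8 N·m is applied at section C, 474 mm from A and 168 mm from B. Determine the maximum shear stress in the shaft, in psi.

1870 psi

Compatibility: T_A·a/J_AC = T_B·b/J_CB with T_A + T_B = T₀.
J_AC = 1.65×10^-7 m⁴, J_CB = 1.57×10^-8 m⁴, so T_A = T₀·(J_AC/a)/((J_AC/a)+(J_CB/b)) = 75.51 N·m, T_B = 20.29 N·m.
τ in each portion: τ_AC = 8.24×10^6 Pa, τ_CB = 1.29×10^7 Pa; maximum is in CB.
τ_max = T_CB·r/J = 20.29·0.0100/1.57×10^-8 = 1.292×10^7 Pa.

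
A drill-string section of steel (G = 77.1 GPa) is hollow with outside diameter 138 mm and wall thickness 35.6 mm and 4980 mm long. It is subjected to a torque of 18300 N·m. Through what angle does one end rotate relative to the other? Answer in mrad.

35.1 mrad

J = π(d_o⁴ − d_i⁴)/32 = π(0.138⁴ − 0.0668⁴)/32 = 3.365×10^-5 m⁴.
θ = T·L/(G·J) = 18300 × 4.98 / (77.1×10⁹ × 3.365×10^-5) = 0.03513 rad.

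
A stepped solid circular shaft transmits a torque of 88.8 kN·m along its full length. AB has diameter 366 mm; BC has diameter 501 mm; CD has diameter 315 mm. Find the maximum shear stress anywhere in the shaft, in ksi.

2.10 ksi

Under the same torque, τ_max = 16T/(πd³) is largest where d is smallest — segment CD (d = 315 mm).
τ_max = 16·88800/(π·(0.315)³) = 1.447×10^7 Pa.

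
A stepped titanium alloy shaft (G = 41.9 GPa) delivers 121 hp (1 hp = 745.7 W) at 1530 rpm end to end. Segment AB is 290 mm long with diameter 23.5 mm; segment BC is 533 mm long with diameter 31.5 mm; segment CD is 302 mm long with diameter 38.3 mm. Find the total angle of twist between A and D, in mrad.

ω = 2π·1530/60 = 160.2 rad/s, so T = P/ω = 121×745.7 / 160.2 = 563.2 N·m.
J_AB = π(0.0235)⁴/32 = 2.99×10^-8 m⁴; J_BC = π(0.0315)⁴/32 = 9.67×10^-8 m⁴; J_CD = π(0.0383)⁴/32 = 2.11×10^-7 m⁴.
θ = (T/G)·Σ L_i/J_i = (563.2/41.9×10⁹)·(0.290/2.99×10^-8 + 0.533/9.67×10^-8 + 0.302/2.11×10^-7) = 0.2235 rad.

224 mrad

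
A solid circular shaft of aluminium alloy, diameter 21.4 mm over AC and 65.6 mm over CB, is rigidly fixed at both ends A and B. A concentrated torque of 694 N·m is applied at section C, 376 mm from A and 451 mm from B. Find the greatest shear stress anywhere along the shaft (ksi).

Compatibility: T_A·a/J_AC = T_B·b/J_CB with T_A + T_B = T₀.
J_AC = 2.06×10^-8 m⁴, J_CB = 1.82×10^-6 m⁴, so T_A = T₀·(J_AC/a)/((J_AC/a)+(J_CB/b)) = 9.301 N·m, T_B = 684.7 N·m.
τ in each portion: τ_AC = 4.83×10^6 Pa, τ_CB = 1.24×10^7 Pa; maximum is in CB.
τ_max = T_CB·r/J = 684.7·0.0328/1.82×10^-6 = 1.235×10^7 Pa.

1.79 ksi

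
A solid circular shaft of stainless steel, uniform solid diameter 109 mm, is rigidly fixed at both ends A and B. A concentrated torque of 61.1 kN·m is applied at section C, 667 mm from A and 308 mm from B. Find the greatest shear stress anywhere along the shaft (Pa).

With uniform GJ and both ends fixed, compatibility θ_AC = θ_CB gives T_A·a = T_B·b, together with T_A + T_B = T₀.
T_A = T₀·b/(a+b) = 61100·308/975.0 = 19300 N·m; T_B = 41800 N·m.
τ in each portion: τ_AC = 7.59×10^7 Pa, τ_CB = 1.64×10^8 Pa; maximum is in CB.
τ_max = T_CB·r/J = 41800·0.0545/1.39×10^-5 = 1.644×10^8 Pa.

1.64e8 Pa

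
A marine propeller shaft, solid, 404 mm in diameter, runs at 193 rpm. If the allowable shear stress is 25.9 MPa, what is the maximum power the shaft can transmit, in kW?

6780 kW

J = πd⁴/32 = π(0.404)⁴/32 = 2.615×10^-3 m⁴.
T_max = τ_allow·J/r = 2.59×10^7 × 2.615×10^-3 / 0.202 = 335300 N·m.
ω = 2π·193/60 = 20.21 rad/s, so P_max = T_max·ω = 6.777×10^6 W.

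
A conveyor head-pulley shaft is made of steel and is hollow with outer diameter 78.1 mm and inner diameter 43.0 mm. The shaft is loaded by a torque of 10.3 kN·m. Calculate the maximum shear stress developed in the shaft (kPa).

121000 kPa

J = π(d_o⁴ − d_i⁴)/32 = π(0.0781⁴ − 0.0430⁴)/32 = 3.317×10^-6 m⁴.
τ_max = T·r/J = 10300 × 0.0390 / 3.317×10^-6 = 1.213×10^8 Pa.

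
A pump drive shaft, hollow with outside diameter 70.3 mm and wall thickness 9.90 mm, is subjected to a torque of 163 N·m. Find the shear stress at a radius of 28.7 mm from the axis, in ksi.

0.386 ksi

J = π(d_o⁴ − d_i⁴)/32 = π(0.0703⁴ − 0.0505⁴)/32 = 1.759×10^-6 m⁴.
Shear stress varies linearly with radius: τ = T·r/J = 163.0 × 0.0287 / 1.759×10^-6 = 2.659×10^6 Pa.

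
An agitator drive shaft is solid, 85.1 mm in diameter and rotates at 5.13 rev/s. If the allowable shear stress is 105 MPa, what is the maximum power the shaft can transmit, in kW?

J = πd⁴/32 = π(0.0851)⁴/32 = 5.149×10^-6 m⁴.
T_max = τ_allow·J/r = 1.05×10^8 × 5.149×10^-6 / 0.0425 = 12710 N·m.
ω = 2π·5.13 = 32.23 rad/s, so P_max = T_max·ω = 4.095×10^5 W.

410 kW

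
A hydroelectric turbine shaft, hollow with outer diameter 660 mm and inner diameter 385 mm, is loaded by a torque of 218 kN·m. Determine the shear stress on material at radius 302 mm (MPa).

4.00 MPa

J = π(d_o⁴ − d_i⁴)/32 = π(0.660⁴ − 0.385⁴)/32 = 0.01647 m⁴.
Shear stress varies linearly with radius: τ = T·r/J = 218000 × 0.302 / 0.01647 = 3.997×10^6 Pa.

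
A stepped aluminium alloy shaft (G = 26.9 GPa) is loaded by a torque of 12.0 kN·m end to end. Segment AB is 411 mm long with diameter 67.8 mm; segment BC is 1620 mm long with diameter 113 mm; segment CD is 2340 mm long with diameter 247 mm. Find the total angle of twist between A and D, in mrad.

J_AB = π(0.0678)⁴/32 = 2.07×10^-6 m⁴; J_BC = π(0.113)⁴/32 = 1.60×10^-5 m⁴; J_CD = π(0.247)⁴/32 = 3.65×10^-4 m⁴.
θ = (T/G)·Σ L_i/J_i = (12000/26.9×10⁹)·(0.411/2.07×10^-6 + 1.62/1.60×10^-5 + 2.34/3.65×10^-4) = 0.1364 rad.

136 mrad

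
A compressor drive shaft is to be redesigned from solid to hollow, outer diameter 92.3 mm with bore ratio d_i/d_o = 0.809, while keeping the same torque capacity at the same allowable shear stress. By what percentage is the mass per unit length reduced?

49.8 %

Equal τ_max and T ⇒ the solid shaft needs d_s³ = d_o³(1−k⁴), so d_s = 92.3·(1−0.809⁴)^(1/3) = 76.60 mm.
Area ratio A_h/A_s = d_o²(1−k²)/d_s² = (1−k²)/(1−k⁴)^(2/3) = 0.5016.
Mass saving = 1 − 0.5016 = 49.8 %.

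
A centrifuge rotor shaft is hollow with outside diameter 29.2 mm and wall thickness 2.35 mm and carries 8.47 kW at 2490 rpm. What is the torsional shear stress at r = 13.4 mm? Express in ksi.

ω = 2π·2490/60 = 260.8 rad/s, so T = P/ω = 8.47×10³ / 260.8 = 32.48 N·m.
J = π(d_o⁴ − d_i⁴)/32 = π(0.0292⁴ − 0.0245⁴)/32 = 3.600×10^-8 m⁴.
Shear stress varies linearly with radius: τ = T·r/J = 32.48 × 0.0134 / 3.600×10^-8 = 1.209×10^7 Pa.

1.75 ksi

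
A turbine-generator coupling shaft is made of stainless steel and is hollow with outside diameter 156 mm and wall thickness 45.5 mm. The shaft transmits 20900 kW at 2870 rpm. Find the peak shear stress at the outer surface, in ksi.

14.0 ksi

ω = 2π·2870/60 = 300.5 rad/s, so T = P/ω = 20900×10³ / 300.5 = 69540 N·m.
J = π(d_o⁴ − d_i⁴)/32 = π(0.156⁴ − 0.0650⁴)/32 = 5.639×10^-5 m⁴.
τ_max = T·r/J = 69540 × 0.0780 / 5.639×10^-5 = 9.619×10^7 Pa.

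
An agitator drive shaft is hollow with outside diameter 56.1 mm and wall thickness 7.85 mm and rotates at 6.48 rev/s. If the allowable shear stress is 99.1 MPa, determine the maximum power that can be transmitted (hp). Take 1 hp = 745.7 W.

137 hp

J = π(d_o⁴ − d_i⁴)/32 = π(0.0561⁴ − 0.0404⁴)/32 = 7.109×10^-7 m⁴.
T_max = τ_allow·J/r = 9.91×10^7 × 7.109×10^-7 / 0.0281 = 2512 N·m.
ω = 2π·6.48 = 40.72 rad/s, so P_max = T_max·ω = 1.023×10^5 W.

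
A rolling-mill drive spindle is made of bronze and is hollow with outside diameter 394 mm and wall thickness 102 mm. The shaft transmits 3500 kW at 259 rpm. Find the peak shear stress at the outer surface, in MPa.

11.4 MPa

ω = 2π·259/60 = 27.12 rad/s, so T = P/ω = 3500×10³ / 27.12 = 129000 N·m.
J = π(d_o⁴ − d_i⁴)/32 = π(0.394⁴ − 0.190⁴)/32 = 2.238×10^-3 m⁴.
τ_max = T·r/J = 129000 × 0.197 / 2.238×10^-3 = 1.136×10^7 Pa.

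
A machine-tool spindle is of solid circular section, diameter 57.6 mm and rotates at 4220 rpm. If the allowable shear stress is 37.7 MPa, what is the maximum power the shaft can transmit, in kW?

625 kW

J = πd⁴/32 = π(0.0576)⁴/32 = 1.081×10^-6 m⁴.
T_max = τ_allow·J/r = 3.77×10^7 × 1.081×10^-6 / 0.0288 = 1415 N·m.
ω = 2π·4220/60 = 441.9 rad/s, so P_max = T_max·ω = 6.251×10^5 W.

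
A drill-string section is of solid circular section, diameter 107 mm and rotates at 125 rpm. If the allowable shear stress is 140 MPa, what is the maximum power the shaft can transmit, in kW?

441 kW

J = πd⁴/32 = π(0.107)⁴/32 = 1.287×10^-5 m⁴.
T_max = τ_allow·J/r = 1.40×10^8 × 1.287×10^-5 / 0.0535 = 33680 N·m.
ω = 2π·125/60 = 13.09 rad/s, so P_max = T_max·ω = 4.408×10^5 W.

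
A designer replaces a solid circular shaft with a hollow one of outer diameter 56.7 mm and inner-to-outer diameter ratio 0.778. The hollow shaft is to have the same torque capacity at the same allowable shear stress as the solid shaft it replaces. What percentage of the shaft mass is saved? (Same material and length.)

Equal τ_max and T ⇒ the solid shaft needs d_s³ = d_o³(1−k⁴), so d_s = 56.7·(1−0.778⁴)^(1/3) = 48.70 mm.
Area ratio A_h/A_s = d_o²(1−k²)/d_s² = (1−k²)/(1−k⁴)^(2/3) = 0.5350.
Mass saving = 1 − 0.5350 = 46.5 %.

46.5 %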